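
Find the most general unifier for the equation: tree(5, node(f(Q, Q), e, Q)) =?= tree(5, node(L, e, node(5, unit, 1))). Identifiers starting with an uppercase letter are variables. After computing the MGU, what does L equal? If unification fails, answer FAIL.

f(node(5, unit, 1), node(5, unit, 1))

Decompose tree/2: 5 =?= 5,  node(f(Q, Q), e, Q) =?= node(L, e, node(5, unit, 1)).
Delete trivial equation 5 =?= 5.
Decompose node/3: f(Q, Q) =?= L,  e =?= e,  Q =?= node(5, unit, 1).
Bind L := f(Q, Q); no other remaining equation mentions L.
Delete trivial equation e =?= e.
Bind Q := node(5, unit, 1). Substituting into the earlier binding gives L := f(node(5, unit, 1), node(5, unit, 1)).
MGU = { L -> f(node(5, unit, 1), node(5, unit, 1)), Q -> node(5, unit, 1) }, so L -> f(node(5, unit, 1), node(5, unit, 1)).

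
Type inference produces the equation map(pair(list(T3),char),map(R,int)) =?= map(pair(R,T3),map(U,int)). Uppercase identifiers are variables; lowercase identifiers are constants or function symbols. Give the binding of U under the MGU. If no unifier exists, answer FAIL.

Decompose map/2: pair(list(T3),char) =?= pair(R,T3),  map(R,int) =?= map(U,int).
Decompose pair/2: list(T3) =?= R,  char =?= T3.
Bind R := list(T3); substituting into the one remaining equation that mentions R gives: map(list(T3),int) =?= map(U,int).
Bind T3 := char; substituting into the remaining equation gives: map(list(char),int) =?= map(U,int). Substituting into the earlier binding gives R := list(char).
Decompose map/2: list(char) =?= U,  int =?= int.
Bind U := list(char); no other remaining equation mentions U.
Delete trivial equation int =?= int.
MGU = { R ↦ list(char), T3 ↦ char, U ↦ list(char) }, so U ↦ list(char).

list(char)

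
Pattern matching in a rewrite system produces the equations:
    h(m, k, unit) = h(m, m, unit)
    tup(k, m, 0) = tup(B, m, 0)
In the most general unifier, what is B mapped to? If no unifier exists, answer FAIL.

FAIL

Decompose h/3: m = m,  k = m,  unit = unit.
Delete trivial equation m = m.
Clash: constants k and m differ; no unifier exists.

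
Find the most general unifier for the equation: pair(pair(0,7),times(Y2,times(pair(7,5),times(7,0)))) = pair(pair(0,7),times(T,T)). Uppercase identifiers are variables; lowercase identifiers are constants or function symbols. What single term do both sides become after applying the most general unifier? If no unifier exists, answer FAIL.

Decompose pair/2: pair(0,7) = pair(0,7),  times(Y2,times(pair(7,5),times(7,0))) = times(T,T).
Delete trivial equation pair(0,7) = pair(0,7).
Decompose times/2: Y2 = T,  times(pair(7,5),times(7,0)) = T.
Bind Y2 := T; no other remaining equation mentions Y2.
Bind T := times(pair(7,5),times(7,0)). Substituting into the earlier binding gives Y2 := times(pair(7,5),times(7,0)).
Applying the MGU to either side gives pair(pair(0,7),times(times(pair(7,5),times(7,0)),times(pair(7,5),times(7,0)))).

pair(pair(0,7),times(times(pair(7,5),times(7,0)),times(pair(7,5),times(7,0))))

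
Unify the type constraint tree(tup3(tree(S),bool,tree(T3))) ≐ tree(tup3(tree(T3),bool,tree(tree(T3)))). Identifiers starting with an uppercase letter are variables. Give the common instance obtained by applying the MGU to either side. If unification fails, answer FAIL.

FAIL

Decompose tree/1: tup3(tree(S),bool,tree(T3)) ≐ tup3(tree(T3),bool,tree(tree(T3))).
Decompose tup3/3: tree(S) ≐ tree(T3),  bool ≐ bool,  tree(T3) ≐ tree(tree(T3)).
Decompose tree/1: S ≐ T3.
Bind S := T3; no other remaining equation mentions S.
Delete trivial equation bool ≐ bool.
Decompose tree/1: T3 ≐ tree(T3).
Occurs check fails: T3 occurs in tree(T3); the equation T3 ≐ tree(T3) has no finite solution.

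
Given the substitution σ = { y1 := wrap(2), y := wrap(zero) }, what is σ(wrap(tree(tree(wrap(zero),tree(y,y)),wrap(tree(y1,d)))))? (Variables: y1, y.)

wrap(tree(tree(wrap(zero),tree(wrap(zero),wrap(zero))),wrap(tree(wrap(2),d))))

Replace each occurrence of y1 with wrap(2).
Replace each occurrence of y with wrap(zero).
Result: wrap(tree(tree(wrap(zero),tree(wrap(zero),wrap(zero))),wrap(tree(wrap(2),d)))).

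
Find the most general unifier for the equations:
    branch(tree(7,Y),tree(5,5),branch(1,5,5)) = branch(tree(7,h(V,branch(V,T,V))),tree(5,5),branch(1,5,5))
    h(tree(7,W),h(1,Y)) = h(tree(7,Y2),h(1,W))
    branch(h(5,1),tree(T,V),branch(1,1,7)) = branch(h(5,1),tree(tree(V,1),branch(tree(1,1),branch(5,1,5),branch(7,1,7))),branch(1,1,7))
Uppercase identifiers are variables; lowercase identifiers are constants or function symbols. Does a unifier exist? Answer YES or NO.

Decompose branch/3: tree(7,Y) = tree(7,h(V,branch(V,T,V))),  tree(5,5) = tree(5,5),  branch(1,5,5) = branch(1,5,5).
Decompose tree/2: 7 = 7,  Y = h(V,branch(V,T,V)).
Delete trivial equation 7 = 7.
Bind Y := h(V,branch(V,T,V)); substituting into the one remaining equation that mentions Y gives: h(tree(7,W),h(1,h(V,branch(V,T,V)))) = h(tree(7,Y2),h(1,W)).
Delete trivial equation tree(5,5) = tree(5,5).
Delete trivial equation branch(1,5,5) = branch(1,5,5).
Decompose h/2: tree(7,W) = tree(7,Y2),  h(1,h(V,branch(V,T,V))) = h(1,W).
Decompose tree/2: 7 = 7,  W = Y2.
Delete trivial equation 7 = 7.
Bind W := Y2; substituting into the one remaining equation that mentions W gives: h(1,h(V,branch(V,T,V))) = h(1,Y2).
Decompose h/2: 1 = 1,  h(V,branch(V,T,V)) = Y2.
Delete trivial equation 1 = 1.
Bind Y2 := h(V,branch(V,T,V)); no other remaining equation mentions Y2. Substituting into the earlier binding gives W := h(V,branch(V,T,V)).
Decompose branch/3: h(5,1) = h(5,1),  tree(T,V) = tree(tree(V,1),branch(tree(1,1),branch(5,1,5),branch(7,1,7))),  branch(1,1,7) = branch(1,1,7).
Delete trivial equation h(5,1) = h(5,1).
Decompose tree/2: T = tree(V,1),  V = branch(tree(1,1),branch(5,1,5),branch(7,1,7)).
Bind T := tree(V,1); no other remaining equation mentions T. Substituting into the earlier bindings gives Y := h(V,branch(V,tree(V,1),V)), W := h(V,branch(V,tree(V,1),V)), Y2 := h(V,branch(V,tree(V,1),V)).
Bind V := branch(tree(1,1),branch(5,1,5),branch(7,1,7)); no other remaining equation mentions V. Substituting into the earlier bindings gives Y := h(branch(tree(1,1),branch(5,1,5),branch(7,1,7)),branch(branch(tree(1,1),branch(5,1,5),branch(7,1,7)),tree(branch(tree(1,1),branch(5,1,5),branch(7,1,7)),1),branch(tree(1,1),branch(5,1,5),branch(7,1,7)))), W := h(branch(tree(1,1),branch(5,1,5),branch(7,1,7)),branch(branch(tree(1,1),branch(5,1,5),branch(7,1,7)),tree(branch(tree(1,1),branch(5,1,5),branch(7,1,7)),1),branch(tree(1,1),branch(5,1,5),branch(7,1,7)))), Y2 := h(branch(tree(1,1),branch(5,1,5),branch(7,1,7)),branch(branch(tree(1,1),branch(5,1,5),branch(7,1,7)),tree(branch(tree(1,1),branch(5,1,5),branch(7,1,7)),1),branch(tree(1,1),branch(5,1,5),branch(7,1,7)))), T := tree(branch(tree(1,1),branch(5,1,5),branch(7,1,7)),1).
Delete trivial equation branch(1,1,7) = branch(1,1,7).
No equations remain and no clash or occurs-check failure arose, so a unifier exists.

YES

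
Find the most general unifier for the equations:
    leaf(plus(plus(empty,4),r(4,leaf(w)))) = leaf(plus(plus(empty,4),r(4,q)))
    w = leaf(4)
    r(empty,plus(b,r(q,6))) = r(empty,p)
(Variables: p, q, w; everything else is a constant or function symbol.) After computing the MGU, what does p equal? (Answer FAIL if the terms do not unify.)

Decompose leaf/1: plus(plus(empty,4),r(4,leaf(w))) = plus(plus(empty,4),r(4,q)).
Decompose plus/2: plus(empty,4) = plus(empty,4),  r(4,leaf(w)) = r(4,q).
Delete trivial equation plus(empty,4) = plus(empty,4).
Decompose r/2: 4 = 4,  leaf(w) = q.
Delete trivial equation 4 = 4.
Bind q := leaf(w); substituting into the one remaining equation that mentions q gives: r(empty,plus(b,r(leaf(w),6))) = r(empty,p).
Bind w := leaf(4); substituting into the remaining equation gives: r(empty,plus(b,r(leaf(leaf(4)),6))) = r(empty,p). Substituting into the earlier binding gives q := leaf(leaf(4)).
Decompose r/2: empty = empty,  plus(b,r(leaf(leaf(4)),6)) = p.
Delete trivial equation empty = empty.
Bind p := plus(b,r(leaf(leaf(4)),6)).
MGU = { q ↦ leaf(leaf(4)), w ↦ leaf(4), p ↦ plus(b,r(leaf(leaf(4)),6)) }, so p ↦ plus(b,r(leaf(leaf(4)),6)).

plus(b,r(leaf(leaf(4)),6))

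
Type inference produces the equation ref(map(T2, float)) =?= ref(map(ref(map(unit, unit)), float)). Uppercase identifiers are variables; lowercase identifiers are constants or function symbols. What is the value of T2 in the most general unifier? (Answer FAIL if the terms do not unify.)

ref(map(unit, unit))

Decompose ref/1: map(T2, float) =?= map(ref(map(unit, unit)), float).
Decompose map/2: T2 =?= ref(map(unit, unit)),  float =?= float.
Bind T2 := ref(map(unit, unit)); no other remaining equation mentions T2.
Delete trivial equation float =?= float.
MGU = { T2 ↦ ref(map(unit, unit)) }, so T2 ↦ ref(map(unit, unit)).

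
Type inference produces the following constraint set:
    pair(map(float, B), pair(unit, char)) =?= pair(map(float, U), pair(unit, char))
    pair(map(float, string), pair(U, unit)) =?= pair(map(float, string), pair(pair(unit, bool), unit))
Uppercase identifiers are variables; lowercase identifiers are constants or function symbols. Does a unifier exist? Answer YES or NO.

YES

Decompose pair/2: map(float, B) =?= map(float, U),  pair(unit, char) =?= pair(unit, char).
Decompose map/2: float =?= float,  B =?= U.
Delete trivial equation float =?= float.
Bind B := U; no other remaining equation mentions B.
Delete trivial equation pair(unit, char) =?= pair(unit, char).
Decompose pair/2: map(float, string) =?= map(float, string),  pair(U, unit) =?= pair(pair(unit, bool), unit).
Delete trivial equation map(float, string) =?= map(float, string).
Decompose pair/2: U =?= pair(unit, bool),  unit =?= unit.
Bind U := pair(unit, bool); no other remaining equation mentions U. Substituting into the earlier binding gives B := pair(unit, bool).
Delete trivial equation unit =?= unit.
No equations remain and no clash or occurs-check failure arose, so a unifier exists.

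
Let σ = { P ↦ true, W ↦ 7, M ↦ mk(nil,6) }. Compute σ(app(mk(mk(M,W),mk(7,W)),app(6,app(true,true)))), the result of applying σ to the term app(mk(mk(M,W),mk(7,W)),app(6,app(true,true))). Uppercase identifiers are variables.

Replace each occurrence of W with 7.
Replace each occurrence of M with mk(nil,6).
Result: app(mk(mk(mk(nil,6),7),mk(7,7)),app(6,app(true,true))).

app(mk(mk(mk(nil,6),7),mk(7,7)),app(6,app(true,true)))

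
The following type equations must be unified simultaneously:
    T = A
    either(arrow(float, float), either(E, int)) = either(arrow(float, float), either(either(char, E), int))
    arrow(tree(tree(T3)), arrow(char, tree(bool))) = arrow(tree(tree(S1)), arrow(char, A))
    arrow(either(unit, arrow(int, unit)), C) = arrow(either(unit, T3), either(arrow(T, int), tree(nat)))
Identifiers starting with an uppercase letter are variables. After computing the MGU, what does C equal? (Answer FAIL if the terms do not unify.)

FAIL

Bind T := A; substituting into the one remaining equation that mentions T gives: arrow(either(unit, arrow(int, unit)), C) = arrow(either(unit, T3), either(arrow(A, int), tree(nat))).
Decompose either/2: arrow(float, float) = arrow(float, float),  either(E, int) = either(either(char, E), int).
Delete trivial equation arrow(float, float) = arrow(float, float).
Decompose either/2: E = either(char, E),  int = int.
Occurs check fails: E occurs in either(char, E); the equation E = either(char, E) has no finite solution.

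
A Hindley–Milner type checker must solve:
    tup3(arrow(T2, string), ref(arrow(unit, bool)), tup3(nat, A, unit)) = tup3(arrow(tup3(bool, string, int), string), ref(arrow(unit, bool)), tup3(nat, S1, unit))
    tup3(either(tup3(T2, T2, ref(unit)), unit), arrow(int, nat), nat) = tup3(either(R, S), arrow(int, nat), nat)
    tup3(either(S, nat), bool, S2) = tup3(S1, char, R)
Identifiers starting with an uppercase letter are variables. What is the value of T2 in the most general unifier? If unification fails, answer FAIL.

FAIL

Decompose tup3/3: arrow(T2, string) = arrow(tup3(bool, string, int), string),  ref(arrow(unit, bool)) = ref(arrow(unit, bool)),  tup3(nat, A, unit) = tup3(nat, S1, unit).
Decompose arrow/2: T2 = tup3(bool, string, int),  string = string.
Bind T2 := tup3(bool, string, int); substituting into the one remaining equation that mentions T2 gives: tup3(either(tup3(tup3(bool, string, int), tup3(bool, string, int), ref(unit)), unit), arrow(int, nat), nat) = tup3(either(R, S), arrow(int, nat), nat).
Delete trivial equation string = string.
Delete trivial equation ref(arrow(unit, bool)) = ref(arrow(unit, bool)).
Decompose tup3/3: nat = nat,  A = S1,  unit = unit.
Delete trivial equation nat = nat.
Bind A := S1; no other remaining equation mentions A.
Delete trivial equation unit = unit.
Decompose tup3/3: either(tup3(tup3(bool, string, int), tup3(bool, string, int), ref(unit)), unit) = either(R, S),  arrow(int, nat) = arrow(int, nat),  nat = nat.
Decompose either/2: tup3(tup3(bool, string, int), tup3(bool, string, int), ref(unit)) = R,  unit = S.
Bind R := tup3(tup3(bool, string, int), tup3(bool, string, int), ref(unit)); substituting into the one remaining equation that mentions R gives: tup3(either(S, nat), bool, S2) = tup3(S1, char, tup3(tup3(bool, string, int), tup3(bool, string, int), ref(unit))).
Bind S := unit; substituting into the one remaining equation that mentions S gives: tup3(either(unit, nat), bool, S2) = tup3(S1, char, tup3(tup3(bool, string, int), tup3(bool, string, int), ref(unit))).
Delete trivial equation arrow(int, nat) = arrow(int, nat).
Delete trivial equation nat = nat.
Decompose tup3/3: either(unit, nat) = S1,  bool = char,  S2 = tup3(tup3(bool, string, int), tup3(bool, string, int), ref(unit)).
Bind S1 := either(unit, nat); no other remaining equation mentions S1. Substituting into the earlier binding gives A := either(unit, nat).
Clash: constants bool and char differ; no unifier exists.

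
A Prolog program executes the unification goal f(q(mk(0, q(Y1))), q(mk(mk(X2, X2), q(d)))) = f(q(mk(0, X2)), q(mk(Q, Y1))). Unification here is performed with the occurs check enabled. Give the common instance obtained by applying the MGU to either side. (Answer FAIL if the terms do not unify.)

f(q(mk(0, q(q(d)))), q(mk(mk(q(q(d)), q(q(d))), q(d))))

Decompose f/2: q(mk(0, q(Y1))) = q(mk(0, X2)),  q(mk(mk(X2, X2), q(d))) = q(mk(Q, Y1)).
Decompose q/1: mk(0, q(Y1)) = mk(0, X2).
Decompose mk/2: 0 = 0,  q(Y1) = X2.
Delete trivial equation 0 = 0.
Bind X2 := q(Y1); substituting into the remaining equation gives: q(mk(mk(q(Y1), q(Y1)), q(d))) = q(mk(Q, Y1)).
Decompose q/1: mk(mk(q(Y1), q(Y1)), q(d)) = mk(Q, Y1).
Decompose mk/2: mk(q(Y1), q(Y1)) = Q,  q(d) = Y1.
Bind Q := mk(q(Y1), q(Y1)); no other remaining equation mentions Q.
Bind Y1 := q(d). Substituting into the earlier bindings gives X2 := q(q(d)), Q := mk(q(q(d)), q(q(d))).
Applying the MGU to either side gives f(q(mk(0, q(q(d)))), q(mk(mk(q(q(d)), q(q(d))), q(d)))).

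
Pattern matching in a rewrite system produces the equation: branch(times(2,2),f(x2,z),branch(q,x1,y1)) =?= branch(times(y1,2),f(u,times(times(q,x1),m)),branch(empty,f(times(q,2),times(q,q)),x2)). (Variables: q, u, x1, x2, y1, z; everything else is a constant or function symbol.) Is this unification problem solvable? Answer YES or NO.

YES

Decompose branch/3: times(2,2) =?= times(y1,2),  f(x2,z) =?= f(u,times(times(q,x1),m)),  branch(q,x1,y1) =?= branch(empty,f(times(q,2),times(q,q)),x2).
Decompose times/2: 2 =?= y1,  2 =?= 2.
Bind y1 := 2; substituting into the one remaining equation that mentions y1 gives: branch(q,x1,2) =?= branch(empty,f(times(q,2),times(q,q)),x2).
Delete trivial equation 2 =?= 2.
Decompose f/2: x2 =?= u,  z =?= times(times(q,x1),m).
Bind x2 := u; substituting into the one remaining equation that mentions x2 gives: branch(q,x1,2) =?= branch(empty,f(times(q,2),times(q,q)),u).
Bind z := times(times(q,x1),m); no other remaining equation mentions z.
Decompose branch/3: q =?= empty,  x1 =?= f(times(q,2),times(q,q)),  2 =?= u.
Bind q := empty; substituting into the one remaining equation that mentions q gives: x1 =?= f(times(empty,2),times(empty,empty)). Substituting into the earlier binding gives z := times(times(empty,x1),m).
Bind x1 := f(times(empty,2),times(empty,empty)); no other remaining equation mentions x1. Substituting into the earlier binding gives z := times(times(empty,f(times(empty,2),times(empty,empty))),m).
Bind u := 2. Substituting into the earlier binding gives x2 := 2.
No equations remain and no clash or occurs-check failure arose, so a unifier exists.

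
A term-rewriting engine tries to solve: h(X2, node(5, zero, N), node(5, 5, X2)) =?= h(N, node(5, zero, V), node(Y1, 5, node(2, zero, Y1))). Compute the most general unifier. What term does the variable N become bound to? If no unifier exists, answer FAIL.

Decompose h/3: X2 =?= N,  node(5, zero, N) =?= node(5, zero, V),  node(5, 5, X2) =?= node(Y1, 5, node(2, zero, Y1)).
Bind X2 := N; substituting into the one remaining equation that mentions X2 gives: node(5, 5, N) =?= node(Y1, 5, node(2, zero, Y1)).
Decompose node/3: 5 =?= 5,  zero =?= zero,  N =?= V.
Delete trivial equation 5 =?= 5.
Delete trivial equation zero =?= zero.
Bind N := V; substituting into the remaining equation gives: node(5, 5, V) =?= node(Y1, 5, node(2, zero, Y1)). Substituting into the earlier binding gives X2 := V.
Decompose node/3: 5 =?= Y1,  5 =?= 5,  V =?= node(2, zero, Y1).
Bind Y1 := 5; substituting into the one remaining equation that mentions Y1 gives: V =?= node(2, zero, 5).
Delete trivial equation 5 =?= 5.
Bind V := node(2, zero, 5). Substituting into the earlier bindings gives X2 := node(2, zero, 5), N := node(2, zero, 5).
MGU = { X2 := node(2, zero, 5), N := node(2, zero, 5), Y1 := 5, V := node(2, zero, 5) }, so N := node(2, zero, 5).

node(2, zero, 5)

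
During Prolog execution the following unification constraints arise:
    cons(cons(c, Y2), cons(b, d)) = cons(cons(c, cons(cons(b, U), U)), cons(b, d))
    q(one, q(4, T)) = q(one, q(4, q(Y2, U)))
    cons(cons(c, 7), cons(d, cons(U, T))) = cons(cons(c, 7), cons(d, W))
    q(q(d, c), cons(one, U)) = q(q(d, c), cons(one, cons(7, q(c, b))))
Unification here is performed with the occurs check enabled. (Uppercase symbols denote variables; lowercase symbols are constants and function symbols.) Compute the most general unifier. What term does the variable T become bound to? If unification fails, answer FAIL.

q(cons(cons(b, cons(7, q(c, b))), cons(7, q(c, b))), cons(7, q(c, b)))

Decompose cons/2: cons(c, Y2) = cons(c, cons(cons(b, U), U)),  cons(b, d) = cons(b, d).
Decompose cons/2: c = c,  Y2 = cons(cons(b, U), U).
Delete trivial equation c = c.
Bind Y2 := cons(cons(b, U), U); substituting into the one remaining equation that mentions Y2 gives: q(one, q(4, T)) = q(one, q(4, q(cons(cons(b, U), U), U))).
Delete trivial equation cons(b, d) = cons(b, d).
Decompose q/2: one = one,  q(4, T) = q(4, q(cons(cons(b, U), U), U)).
Delete trivial equation one = one.
Decompose q/2: 4 = 4,  T = q(cons(cons(b, U), U), U).
Delete trivial equation 4 = 4.
Bind T := q(cons(cons(b, U), U), U); substituting into the one remaining equation that mentions T gives: cons(cons(c, 7), cons(d, cons(U, q(cons(cons(b, U), U), U)))) = cons(cons(c, 7), cons(d, W)).
Decompose cons/2: cons(c, 7) = cons(c, 7),  cons(d, cons(U, q(cons(cons(b, U), U), U))) = cons(d, W).
Delete trivial equation cons(c, 7) = cons(c, 7).
Decompose cons/2: d = d,  cons(U, q(cons(cons(b, U), U), U)) = W.
Delete trivial equation d = d.
Bind W := cons(U, q(cons(cons(b, U), U), U)); no other remaining equation mentions W.
Decompose q/2: q(d, c) = q(d, c),  cons(one, U) = cons(one, cons(7, q(c, b))).
Delete trivial equation q(d, c) = q(d, c).
Decompose cons/2: one = one,  U = cons(7, q(c, b)).
Delete trivial equation one = one.
Bind U := cons(7, q(c, b)). Substituting into the earlier bindings gives Y2 := cons(cons(b, cons(7, q(c, b))), cons(7, q(c, b))), T := q(cons(cons(b, cons(7, q(c, b))), cons(7, q(c, b))), cons(7, q(c, b))), W := cons(cons(7, q(c, b)), q(cons(cons(b, cons(7, q(c, b))), cons(7, q(c, b))), cons(7, q(c, b)))).
MGU = { Y2 -> cons(cons(b, cons(7, q(c, b))), cons(7, q(c, b))), T -> q(cons(cons(b, cons(7, q(c, b))), cons(7, q(c, b))), cons(7, q(c, b))), W -> cons(cons(7, q(c, b)), q(cons(cons(b, cons(7, q(c, b))), cons(7, q(c, b))), cons(7, q(c, b)))), U -> cons(7, q(c, b)) }, so T -> q(cons(cons(b, cons(7, q(c, b))), cons(7, q(c, b))), cons(7, q(c, b))).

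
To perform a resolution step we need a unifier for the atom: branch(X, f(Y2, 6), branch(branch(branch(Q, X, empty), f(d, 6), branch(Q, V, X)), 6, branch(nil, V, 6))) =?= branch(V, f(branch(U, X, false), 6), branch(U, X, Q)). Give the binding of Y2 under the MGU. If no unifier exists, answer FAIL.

branch(branch(branch(branch(nil, 6, 6), 6, empty), f(d, 6), branch(branch(nil, 6, 6), 6, 6)), 6, false)

Decompose branch/3: X =?= V,  f(Y2, 6) =?= f(branch(U, X, false), 6),  branch(branch(branch(Q, X, empty), f(d, 6), branch(Q, V, X)), 6, branch(nil, V, 6)) =?= branch(U, X, Q).
Bind X := V; substituting into the remaining equations gives: f(Y2, 6) =?= f(branch(U, V, false), 6),  branch(branch(branch(Q, V, empty), f(d, 6), branch(Q, V, V)), 6, branch(nil, V, 6)) =?= branch(U, V, Q).
Decompose f/2: Y2 =?= branch(U, V, false),  6 =?= 6.
Bind Y2 := branch(U, V, false); no other remaining equation mentions Y2.
Delete trivial equation 6 =?= 6.
Decompose branch/3: branch(branch(Q, V, empty), f(d, 6), branch(Q, V, V)) =?= U,  6 =?= V,  branch(nil, V, 6) =?= Q.
Bind U := branch(branch(Q, V, empty), f(d, 6), branch(Q, V, V)); no other remaining equation mentions U. Substituting into the earlier binding gives Y2 := branch(branch(branch(Q, V, empty), f(d, 6), branch(Q, V, V)), V, false).
Bind V := 6; substituting into the remaining equation gives: branch(nil, 6, 6) =?= Q. Substituting into the earlier bindings gives X := 6, Y2 := branch(branch(branch(Q, 6, empty), f(d, 6), branch(Q, 6, 6)), 6, false), U := branch(branch(Q, 6, empty), f(d, 6), branch(Q, 6, 6)).
Bind Q := branch(nil, 6, 6). Substituting into the earlier bindings gives Y2 := branch(branch(branch(branch(nil, 6, 6), 6, empty), f(d, 6), branch(branch(nil, 6, 6), 6, 6)), 6, false), U := branch(branch(branch(nil, 6, 6), 6, empty), f(d, 6), branch(branch(nil, 6, 6), 6, 6)).
MGU = { X := 6, Y2 := branch(branch(branch(branch(nil, 6, 6), 6, empty), f(d, 6), branch(branch(nil, 6, 6), 6, 6)), 6, false), U := branch(branch(branch(nil, 6, 6), 6, empty), f(d, 6), branch(branch(nil, 6, 6), 6, 6)), V := 6, Q := branch(nil, 6, 6) }, so Y2 := branch(branch(branch(branch(nil, 6, 6), 6, empty), f(d, 6), branch(branch(nil, 6, 6), 6, 6)), 6, false).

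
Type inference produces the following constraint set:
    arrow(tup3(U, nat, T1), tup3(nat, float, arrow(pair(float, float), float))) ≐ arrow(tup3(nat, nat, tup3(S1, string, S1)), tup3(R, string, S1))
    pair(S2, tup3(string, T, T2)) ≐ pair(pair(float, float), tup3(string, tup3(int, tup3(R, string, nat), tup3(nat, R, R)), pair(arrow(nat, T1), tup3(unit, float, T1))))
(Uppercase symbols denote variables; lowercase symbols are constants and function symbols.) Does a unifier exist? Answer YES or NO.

Decompose arrow/2: tup3(U, nat, T1) ≐ tup3(nat, nat, tup3(S1, string, S1)),  tup3(nat, float, arrow(pair(float, float), float)) ≐ tup3(R, string, S1).
Decompose tup3/3: U ≐ nat,  nat ≐ nat,  T1 ≐ tup3(S1, string, S1).
Bind U := nat; no other remaining equation mentions U.
Delete trivial equation nat ≐ nat.
Bind T1 := tup3(S1, string, S1); substituting into the one remaining equation that mentions T1 gives: pair(S2, tup3(string, T, T2)) ≐ pair(pair(float, float), tup3(string, tup3(int, tup3(R, string, nat), tup3(nat, R, R)), pair(arrow(nat, tup3(S1, string, S1)), tup3(unit, float, tup3(S1, string, S1))))).
Decompose tup3/3: nat ≐ R,  float ≐ string,  arrow(pair(float, float), float) ≐ S1.
Bind R := nat; substituting into the one remaining equation that mentions R gives: pair(S2, tup3(string, T, T2)) ≐ pair(pair(float, float), tup3(string, tup3(int, tup3(nat, string, nat), tup3(nat, nat, nat)), pair(arrow(nat, tup3(S1, string, S1)), tup3(unit, float, tup3(S1, string, S1))))).
Clash: constants float and string differ; no unifier exists.

NO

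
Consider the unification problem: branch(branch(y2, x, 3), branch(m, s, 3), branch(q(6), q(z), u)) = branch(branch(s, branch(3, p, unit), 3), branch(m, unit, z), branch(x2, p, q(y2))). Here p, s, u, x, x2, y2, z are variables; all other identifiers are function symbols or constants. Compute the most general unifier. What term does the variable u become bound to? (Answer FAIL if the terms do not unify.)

q(unit)

Decompose branch/3: branch(y2, x, 3) = branch(s, branch(3, p, unit), 3),  branch(m, s, 3) = branch(m, unit, z),  branch(q(6), q(z), u) = branch(x2, p, q(y2)).
Decompose branch/3: y2 = s,  x = branch(3, p, unit),  3 = 3.
Bind y2 := s; substituting into the one remaining equation that mentions y2 gives: branch(q(6), q(z), u) = branch(x2, p, q(s)).
Bind x := branch(3, p, unit); no other remaining equation mentions x.
Delete trivial equation 3 = 3.
Decompose branch/3: m = m,  s = unit,  3 = z.
Delete trivial equation m = m.
Bind s := unit; substituting into the one remaining equation that mentions s gives: branch(q(6), q(z), u) = branch(x2, p, q(unit)). Substituting into the earlier binding gives y2 := unit.
Bind z := 3; substituting into the remaining equation gives: branch(q(6), q(3), u) = branch(x2, p, q(unit)).
Decompose branch/3: q(6) = x2,  q(3) = p,  u = q(unit).
Bind x2 := q(6); no other remaining equation mentions x2.
Bind p := q(3); no other remaining equation mentions p. Substituting into the earlier binding gives x := branch(3, q(3), unit).
Bind u := q(unit).
MGU = { y2 ↦ unit, x ↦ branch(3, q(3), unit), s ↦ unit, z ↦ 3, x2 ↦ q(6), p ↦ q(3), u ↦ q(unit) }, so u ↦ q(unit).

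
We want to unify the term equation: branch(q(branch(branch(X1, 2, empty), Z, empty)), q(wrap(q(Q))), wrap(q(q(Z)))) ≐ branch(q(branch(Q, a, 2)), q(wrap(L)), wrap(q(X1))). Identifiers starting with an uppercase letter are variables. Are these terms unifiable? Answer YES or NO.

Decompose branch/3: q(branch(branch(X1, 2, empty), Z, empty)) ≐ q(branch(Q, a, 2)),  q(wrap(q(Q))) ≐ q(wrap(L)),  wrap(q(q(Z))) ≐ wrap(q(X1)).
Decompose q/1: branch(branch(X1, 2, empty), Z, empty) ≐ branch(Q, a, 2).
Decompose branch/3: branch(X1, 2, empty) ≐ Q,  Z ≐ a,  empty ≐ 2.
Bind Q := branch(X1, 2, empty); substituting into the one remaining equation that mentions Q gives: q(wrap(q(branch(X1, 2, empty)))) ≐ q(wrap(L)).
Bind Z := a; substituting into the one remaining equation that mentions Z gives: wrap(q(q(a))) ≐ wrap(q(X1)).
Clash: constants empty and 2 differ; no unifier exists.

NO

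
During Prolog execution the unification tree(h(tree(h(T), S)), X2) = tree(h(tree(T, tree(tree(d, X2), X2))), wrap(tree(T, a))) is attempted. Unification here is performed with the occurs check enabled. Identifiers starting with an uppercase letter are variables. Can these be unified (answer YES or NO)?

Decompose tree/2: h(tree(h(T), S)) = h(tree(T, tree(tree(d, X2), X2))),  X2 = wrap(tree(T, a)).
Decompose h/1: tree(h(T), S) = tree(T, tree(tree(d, X2), X2)).
Decompose tree/2: h(T) = T,  S = tree(tree(d, X2), X2).
Occurs check fails: T occurs in h(T); the equation T = h(T) has no finite solution.

NO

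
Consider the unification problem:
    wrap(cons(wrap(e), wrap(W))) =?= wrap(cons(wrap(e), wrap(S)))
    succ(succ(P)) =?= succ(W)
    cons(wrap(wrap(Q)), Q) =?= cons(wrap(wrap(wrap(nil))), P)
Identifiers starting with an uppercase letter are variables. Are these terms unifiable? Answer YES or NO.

Decompose wrap/1: cons(wrap(e), wrap(W)) =?= cons(wrap(e), wrap(S)).
Decompose cons/2: wrap(e) =?= wrap(e),  wrap(W) =?= wrap(S).
Delete trivial equation wrap(e) =?= wrap(e).
Decompose wrap/1: W =?= S.
Bind W := S; substituting into the one remaining equation that mentions W gives: succ(succ(P)) =?= succ(S).
Decompose succ/1: succ(P) =?= S.
Bind S := succ(P); no other remaining equation mentions S. Substituting into the earlier binding gives W := succ(P).
Decompose cons/2: wrap(wrap(Q)) =?= wrap(wrap(wrap(nil))),  Q =?= P.
Decompose wrap/1: wrap(Q) =?= wrap(wrap(nil)).
Decompose wrap/1: Q =?= wrap(nil).
Bind Q := wrap(nil); substituting into the remaining equation gives: wrap(nil) =?= P.
Bind P := wrap(nil). Substituting into the earlier bindings gives W := succ(wrap(nil)), S := succ(wrap(nil)).
No equations remain and no clash or occurs-check failure arose, so a unifier exists.

YES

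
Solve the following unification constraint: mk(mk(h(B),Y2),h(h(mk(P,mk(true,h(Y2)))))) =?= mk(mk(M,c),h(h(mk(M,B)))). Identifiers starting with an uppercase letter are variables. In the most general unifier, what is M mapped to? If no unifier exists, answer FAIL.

h(mk(true,h(c)))

Decompose mk/2: mk(h(B),Y2) =?= mk(M,c),  h(h(mk(P,mk(true,h(Y2))))) =?= h(h(mk(M,B))).
Decompose mk/2: h(B) =?= M,  Y2 =?= c.
Bind M := h(B); substituting into the one remaining equation that mentions M gives: h(h(mk(P,mk(true,h(Y2))))) =?= h(h(mk(h(B),B))).
Bind Y2 := c; substituting into the remaining equation gives: h(h(mk(P,mk(true,h(c))))) =?= h(h(mk(h(B),B))).
Decompose h/1: h(mk(P,mk(true,h(c)))) =?= h(mk(h(B),B)).
Decompose h/1: mk(P,mk(true,h(c))) =?= mk(h(B),B).
Decompose mk/2: P =?= h(B),  mk(true,h(c)) =?= B.
Bind P := h(B); no other remaining equation mentions P.
Bind B := mk(true,h(c)). Substituting into the earlier bindings gives M := h(mk(true,h(c))), P := h(mk(true,h(c))).
MGU = { M ↦ h(mk(true,h(c))), Y2 ↦ c, P ↦ h(mk(true,h(c))), B ↦ mk(true,h(c)) }, so M ↦ h(mk(true,h(c))).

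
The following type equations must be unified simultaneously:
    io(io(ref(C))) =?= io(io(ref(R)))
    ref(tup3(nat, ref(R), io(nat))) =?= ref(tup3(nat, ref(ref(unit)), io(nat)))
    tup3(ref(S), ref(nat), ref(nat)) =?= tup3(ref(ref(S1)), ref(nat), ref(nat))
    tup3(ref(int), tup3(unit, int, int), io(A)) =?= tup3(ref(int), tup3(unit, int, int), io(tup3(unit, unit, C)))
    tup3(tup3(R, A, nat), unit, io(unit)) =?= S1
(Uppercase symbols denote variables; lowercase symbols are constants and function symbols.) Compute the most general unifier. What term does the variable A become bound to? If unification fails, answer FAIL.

Decompose io/1: io(ref(C)) =?= io(ref(R)).
Decompose io/1: ref(C) =?= ref(R).
Decompose ref/1: C =?= R.
Bind C := R; substituting into the one remaining equation that mentions C gives: tup3(ref(int), tup3(unit, int, int), io(A)) =?= tup3(ref(int), tup3(unit, int, int), io(tup3(unit, unit, R))).
Decompose ref/1: tup3(nat, ref(R), io(nat)) =?= tup3(nat, ref(ref(unit)), io(nat)).
Decompose tup3/3: nat =?= nat,  ref(R) =?= ref(ref(unit)),  io(nat) =?= io(nat).
Delete trivial equation nat =?= nat.
Decompose ref/1: R =?= ref(unit).
Bind R := ref(unit); substituting into the 2 remaining equations that mention R gives: tup3(ref(int), tup3(unit, int, int), io(A)) =?= tup3(ref(int), tup3(unit, int, int), io(tup3(unit, unit, ref(unit)))),  tup3(tup3(ref(unit), A, nat), unit, io(unit)) =?= S1. Substituting into the earlier binding gives C := ref(unit).
Delete trivial equation io(nat) =?= io(nat).
Decompose tup3/3: ref(S) =?= ref(ref(S1)),  ref(nat) =?= ref(nat),  ref(nat) =?= ref(nat).
Decompose ref/1: S =?= ref(S1).
Bind S := ref(S1); no other remaining equation mentions S.
Delete trivial equation ref(nat) =?= ref(nat).
Delete trivial equation ref(nat) =?= ref(nat).
Decompose tup3/3: ref(int) =?= ref(int),  tup3(unit, int, int) =?= tup3(unit, int, int),  io(A) =?= io(tup3(unit, unit, ref(unit))).
Delete trivial equation ref(int) =?= ref(int).
Delete trivial equation tup3(unit, int, int) =?= tup3(unit, int, int).
Decompose io/1: A =?= tup3(unit, unit, ref(unit)).
Bind A := tup3(unit, unit, ref(unit)); substituting into the remaining equation gives: tup3(tup3(ref(unit), tup3(unit, unit, ref(unit)), nat), unit, io(unit)) =?= S1.
Bind S1 := tup3(tup3(ref(unit), tup3(unit, unit, ref(unit)), nat), unit, io(unit)). Substituting into the earlier binding gives S := ref(tup3(tup3(ref(unit), tup3(unit, unit, ref(unit)), nat), unit, io(unit))).
MGU = { C -> ref(unit), R -> ref(unit), S -> ref(tup3(tup3(ref(unit), tup3(unit, unit, ref(unit)), nat), unit, io(unit))), A -> tup3(unit, unit, ref(unit)), S1 -> tup3(tup3(ref(unit), tup3(unit, unit, ref(unit)), nat), unit, io(unit)) }, so A -> tup3(unit, unit, ref(unit)).

tup3(unit, unit, ref(unit))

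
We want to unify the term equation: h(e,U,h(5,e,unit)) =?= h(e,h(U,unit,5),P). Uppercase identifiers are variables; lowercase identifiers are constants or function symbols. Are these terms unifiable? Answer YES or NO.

NO

Decompose h/3: e =?= e,  U =?= h(U,unit,5),  h(5,e,unit) =?= P.
Delete trivial equation e =?= e.
Occurs check fails: U occurs in h(U,unit,5); the equation U =?= h(U,unit,5) has no finite solution.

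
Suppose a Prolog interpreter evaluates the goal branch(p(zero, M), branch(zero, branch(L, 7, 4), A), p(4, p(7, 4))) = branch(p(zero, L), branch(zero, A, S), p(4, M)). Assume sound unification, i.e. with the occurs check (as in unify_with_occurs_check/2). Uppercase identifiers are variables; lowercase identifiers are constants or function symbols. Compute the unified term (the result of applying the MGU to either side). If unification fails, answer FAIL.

branch(p(zero, p(7, 4)), branch(zero, branch(p(7, 4), 7, 4), branch(p(7, 4), 7, 4)), p(4, p(7, 4)))

Decompose branch/3: p(zero, M) = p(zero, L),  branch(zero, branch(L, 7, 4), A) = branch(zero, A, S),  p(4, p(7, 4)) = p(4, M).
Decompose p/2: zero = zero,  M = L.
Delete trivial equation zero = zero.
Bind M := L; substituting into the one remaining equation that mentions M gives: p(4, p(7, 4)) = p(4, L).
Decompose branch/3: zero = zero,  branch(L, 7, 4) = A,  A = S.
Delete trivial equation zero = zero.
Bind A := branch(L, 7, 4); substituting into the one remaining equation that mentions A gives: branch(L, 7, 4) = S.
Bind S := branch(L, 7, 4); no other remaining equation mentions S.
Decompose p/2: 4 = 4,  p(7, 4) = L.
Delete trivial equation 4 = 4.
Bind L := p(7, 4). Substituting into the earlier bindings gives M := p(7, 4), A := branch(p(7, 4), 7, 4), S := branch(p(7, 4), 7, 4).
Applying the MGU to either side gives branch(p(zero, p(7, 4)), branch(zero, branch(p(7, 4), 7, 4), branch(p(7, 4), 7, 4)), p(4, p(7, 4))).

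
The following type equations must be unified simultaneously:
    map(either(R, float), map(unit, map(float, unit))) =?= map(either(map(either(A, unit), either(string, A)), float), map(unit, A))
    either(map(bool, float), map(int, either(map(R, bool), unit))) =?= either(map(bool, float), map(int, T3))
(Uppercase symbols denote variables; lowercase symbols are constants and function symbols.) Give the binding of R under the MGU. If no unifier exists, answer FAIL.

map(either(map(float, unit), unit), either(string, map(float, unit)))

Decompose map/2: either(R, float) =?= either(map(either(A, unit), either(string, A)), float),  map(unit, map(float, unit)) =?= map(unit, A).
Decompose either/2: R =?= map(either(A, unit), either(string, A)),  float =?= float.
Bind R := map(either(A, unit), either(string, A)); substituting into the one remaining equation that mentions R gives: either(map(bool, float), map(int, either(map(map(either(A, unit), either(string, A)), bool), unit))) =?= either(map(bool, float), map(int, T3)).
Delete trivial equation float =?= float.
Decompose map/2: unit =?= unit,  map(float, unit) =?= A.
Delete trivial equation unit =?= unit.
Bind A := map(float, unit); substituting into the remaining equation gives: either(map(bool, float), map(int, either(map(map(either(map(float, unit), unit), either(string, map(float, unit))), bool), unit))) =?= either(map(bool, float), map(int, T3)). Substituting into the earlier binding gives R := map(either(map(float, unit), unit), either(string, map(float, unit))).
Decompose either/2: map(bool, float) =?= map(bool, float),  map(int, either(map(map(either(map(float, unit), unit), either(string, map(float, unit))), bool), unit)) =?= map(int, T3).
Delete trivial equation map(bool, float) =?= map(bool, float).
Decompose map/2: int =?= int,  either(map(map(either(map(float, unit), unit), either(string, map(float, unit))), bool), unit) =?= T3.
Delete trivial equation int =?= int.
Bind T3 := either(map(map(either(map(float, unit), unit), either(string, map(float, unit))), bool), unit).
MGU = { R ↦ map(either(map(float, unit), unit), either(string, map(float, unit))), A ↦ map(float, unit), T3 ↦ either(map(map(either(map(float, unit), unit), either(string, map(float, unit))), bool), unit) }, so R ↦ map(either(map(float, unit), unit), either(string, map(float, unit))).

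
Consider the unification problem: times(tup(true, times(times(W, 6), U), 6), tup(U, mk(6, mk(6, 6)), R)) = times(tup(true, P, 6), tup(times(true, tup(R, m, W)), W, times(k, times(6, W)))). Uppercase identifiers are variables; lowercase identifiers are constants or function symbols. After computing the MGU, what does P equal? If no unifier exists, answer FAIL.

Decompose times/2: tup(true, times(times(W, 6), U), 6) = tup(true, P, 6),  tup(U, mk(6, mk(6, 6)), R) = tup(times(true, tup(R, m, W)), W, times(k, times(6, W))).
Decompose tup/3: true = true,  times(times(W, 6), U) = P,  6 = 6.
Delete trivial equation true = true.
Bind P := times(times(W, 6), U); no other remaining equation mentions P.
Delete trivial equation 6 = 6.
Decompose tup/3: U = times(true, tup(R, m, W)),  mk(6, mk(6, 6)) = W,  R = times(k, times(6, W)).
Bind U := times(true, tup(R, m, W)); no other remaining equation mentions U. Substituting into the earlier binding gives P := times(times(W, 6), times(true, tup(R, m, W))).
Bind W := mk(6, mk(6, 6)); substituting into the remaining equation gives: R = times(k, times(6, mk(6, mk(6, 6)))). Substituting into the earlier bindings gives P := times(times(mk(6, mk(6, 6)), 6), times(true, tup(R, m, mk(6, mk(6, 6))))), U := times(true, tup(R, m, mk(6, mk(6, 6)))).
Bind R := times(k, times(6, mk(6, mk(6, 6)))). Substituting into the earlier bindings gives P := times(times(mk(6, mk(6, 6)), 6), times(true, tup(times(k, times(6, mk(6, mk(6, 6)))), m, mk(6, mk(6, 6))))), U := times(true, tup(times(k, times(6, mk(6, mk(6, 6)))), m, mk(6, mk(6, 6)))).
MGU = { P := times(times(mk(6, mk(6, 6)), 6), times(true, tup(times(k, times(6, mk(6, mk(6, 6)))), m, mk(6, mk(6, 6))))), U := times(true, tup(times(k, times(6, mk(6, mk(6, 6)))), m, mk(6, mk(6, 6)))), W := mk(6, mk(6, 6)), R := times(k, times(6, mk(6, mk(6, 6)))) }, so P := times(times(mk(6, mk(6, 6)), 6), times(true, tup(times(k, times(6, mk(6, mk(6, 6)))), m, mk(6, mk(6, 6))))).

times(times(mk(6, mk(6, 6)), 6), times(true, tup(times(k, times(6, mk(6, mk(6, 6)))), m, mk(6, mk(6, 6)))))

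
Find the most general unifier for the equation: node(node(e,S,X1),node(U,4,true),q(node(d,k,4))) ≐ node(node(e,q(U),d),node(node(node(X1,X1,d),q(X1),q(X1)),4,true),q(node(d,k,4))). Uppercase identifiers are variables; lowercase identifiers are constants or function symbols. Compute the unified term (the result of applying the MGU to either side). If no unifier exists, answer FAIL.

Decompose node/3: node(e,S,X1) ≐ node(e,q(U),d),  node(U,4,true) ≐ node(node(node(X1,X1,d),q(X1),q(X1)),4,true),  q(node(d,k,4)) ≐ q(node(d,k,4)).
Decompose node/3: e ≐ e,  S ≐ q(U),  X1 ≐ d.
Delete trivial equation e ≐ e.
Bind S := q(U); no other remaining equation mentions S.
Bind X1 := d; substituting into the one remaining equation that mentions X1 gives: node(U,4,true) ≐ node(node(node(d,d,d),q(d),q(d)),4,true).
Decompose node/3: U ≐ node(node(d,d,d),q(d),q(d)),  4 ≐ 4,  true ≐ true.
Bind U := node(node(d,d,d),q(d),q(d)); no other remaining equation mentions U. Substituting into the earlier binding gives S := q(node(node(d,d,d),q(d),q(d))).
Delete trivial equation 4 ≐ 4.
Delete trivial equation true ≐ true.
Delete trivial equation q(node(d,k,4)) ≐ q(node(d,k,4)).
Applying the MGU to either side gives node(node(e,q(node(node(d,d,d),q(d),q(d))),d),node(node(node(d,d,d),q(d),q(d)),4,true),q(node(d,k,4))).

node(node(e,q(node(node(d,d,d),q(d),q(d))),d),node(node(node(d,d,d),q(d),q(d)),4,true),q(node(d,k,4)))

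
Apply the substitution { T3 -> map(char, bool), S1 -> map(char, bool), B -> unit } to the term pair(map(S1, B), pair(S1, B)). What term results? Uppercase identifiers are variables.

pair(map(map(char, bool), unit), pair(map(char, bool), unit))

Replace each occurrence of S1 with map(char, bool).
Replace each occurrence of B with unit.
Result: pair(map(map(char, bool), unit), pair(map(char, bool), unit)).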